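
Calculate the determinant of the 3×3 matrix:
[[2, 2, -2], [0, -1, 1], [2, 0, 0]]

Expansion along first row:
det = 2·det([[-1,1],[0,0]]) - 2·det([[0,1],[2,0]]) + -2·det([[0,-1],[2,0]])
    = 2·(-1·0 - 1·0) - 2·(0·0 - 1·2) + -2·(0·0 - -1·2)
    = 2·0 - 2·-2 + -2·2
    = 0 + 4 + -4 = 0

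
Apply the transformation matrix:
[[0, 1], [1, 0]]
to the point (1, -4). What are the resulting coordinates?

Matrix multiplication:
[[0, 1], [1, 0]] × [1, -4]ᵀ
= [(0)(1) + (1)(-4), (1)(1) + (0)(-4)]ᵀ
= [-4, 1]ᵀ
Result: (-4, 1)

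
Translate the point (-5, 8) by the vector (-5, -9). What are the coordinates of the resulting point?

Translation by (-5, -9) (homogeneous matrix [[1, 0, -5], [0, 1, -9], [0, 0, 1]]):
x' = -5 + -5 = -10
y' = 8 + -9 = -1
Result: (-10, -1)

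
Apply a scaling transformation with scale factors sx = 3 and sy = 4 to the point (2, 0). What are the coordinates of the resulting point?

Scaling matrix:
[[3, 0], [0, 4]]
Result: (2 × 3, 0 × 4) = (6, 0)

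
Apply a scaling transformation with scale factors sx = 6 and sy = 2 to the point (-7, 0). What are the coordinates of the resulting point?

Scaling matrix:
[[6, 0], [0, 2]]
Result: (-7 × 6, 0 × 2) = (-42, 0)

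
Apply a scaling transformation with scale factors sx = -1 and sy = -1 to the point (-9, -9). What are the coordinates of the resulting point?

Scaling matrix:
[[-1, 0], [0, -1]]
Result: (-9 × -1, -9 × -1) = (9, 9)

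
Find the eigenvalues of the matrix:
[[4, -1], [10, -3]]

Characteristic equation: det(A - λI) = 0
λ² - (trace)λ + (det) = 0
trace = 4 + -3 = 1, det = (4)(-3) - (-1)(10) = -2
λ² - (1)λ + (-2) = 0
λ = (1 ± √((1)² - 4·(-2))) / 2 = (1 ± √9) / 2
Solving: λ = -1, 2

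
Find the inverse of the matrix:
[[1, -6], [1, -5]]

For [[a,b],[c,d]], inverse = (1/det)·[[d,-b],[-c,a]]
det = (1)(-5) - (-6)(1) = -5 - -6 = 1
Inverse = [[-5, 6], [-1, 1]]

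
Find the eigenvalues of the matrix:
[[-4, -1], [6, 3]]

Characteristic equation: det(A - λI) = 0
λ² - (trace)λ + (det) = 0
trace = -4 + 3 = -1, det = (-4)(3) - (-1)(6) = -6
λ² - (-1)λ + (-6) = 0
λ = (-1 ± √((-1)² - 4·(-6))) / 2 = (-1 ± √25) / 2
Solving: λ = -3, 2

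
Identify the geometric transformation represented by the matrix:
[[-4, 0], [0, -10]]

This matrix represents: non-uniform scaling by sx = -4, sy = -10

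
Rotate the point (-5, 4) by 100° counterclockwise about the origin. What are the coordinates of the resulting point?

Rotation matrix for 100°: [[cos 100°, -sin 100°], [sin 100°, cos 100°]] ≈ [[-0.173648, -0.984808], [0.984808, -0.173648]]
[[-0.173648, -0.984808], [0.984808, -0.173648]] × [-5, 4]ᵀ ≈ [-3.0710, -5.6186]ᵀ
Result: (-3.0710, -5.6186)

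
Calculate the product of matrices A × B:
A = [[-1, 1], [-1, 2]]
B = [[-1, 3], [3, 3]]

Matrix multiplication:
C[0][0] = -1×-1 + 1×3 = 4
C[0][1] = -1×3 + 1×3 = 0
C[1][0] = -1×-1 + 2×3 = 7
C[1][1] = -1×3 + 2×3 = 3
Result: [[4, 0], [7, 3]]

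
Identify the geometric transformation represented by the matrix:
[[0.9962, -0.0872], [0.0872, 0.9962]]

This matrix represents: rotation by 5° counterclockwise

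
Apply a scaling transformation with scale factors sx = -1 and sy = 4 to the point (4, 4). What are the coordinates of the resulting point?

Scaling matrix:
[[-1, 0], [0, 4]]
Result: (4 × -1, 4 × 4) = (-4, 16)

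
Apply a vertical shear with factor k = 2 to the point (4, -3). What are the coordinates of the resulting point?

Shear matrix for vertical shear with factor k = 2:
[[1, 0], [2, 1]]
Result: (4, -3) → (4, 5)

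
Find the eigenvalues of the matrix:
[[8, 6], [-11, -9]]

Characteristic equation: det(A - λI) = 0
λ² - (trace)λ + (det) = 0
trace = 8 + -9 = -1, det = (8)(-9) - (6)(-11) = -6
λ² - (-1)λ + (-6) = 0
λ = (-1 ± √((-1)² - 4·(-6))) / 2 = (-1 ± √25) / 2
Solving: λ = -3, 2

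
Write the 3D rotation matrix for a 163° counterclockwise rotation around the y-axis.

Rotation matrix for counterclockwise 163° around y-axis:
cos(163°) = -0.9563, sin(163°) = 0.2924
Result: [[-0.9563, 0, 0.2924], [0, 1, 0], [-0.2924, 0, -0.9563]]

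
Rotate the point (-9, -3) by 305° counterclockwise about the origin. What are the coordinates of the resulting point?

Rotation matrix for 305°: [[cos 305°, -sin 305°], [sin 305°, cos 305°]] ≈ [[0.573576, 0.819152], [-0.819152, 0.573576]]
[[0.573576, 0.819152], [-0.819152, 0.573576]] × [-9, -3]ᵀ ≈ [-7.6196, 5.6516]ᵀ
Result: (-7.6196, 5.6516)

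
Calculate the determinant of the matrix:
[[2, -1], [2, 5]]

For a 2×2 matrix [[a, b], [c, d]], det = ad - bc
det = (2)(5) - (-1)(2) = 10 - -2 = 12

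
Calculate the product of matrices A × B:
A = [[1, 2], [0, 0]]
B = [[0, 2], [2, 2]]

Matrix multiplication:
C[0][0] = 1×0 + 2×2 = 4
C[0][1] = 1×2 + 2×2 = 6
C[1][0] = 0×0 + 0×2 = 0
C[1][1] = 0×2 + 0×2 = 0
Result: [[4, 6], [0, 0]]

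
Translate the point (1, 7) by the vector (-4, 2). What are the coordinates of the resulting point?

Translation by (-4, 2) (homogeneous matrix [[1, 0, -4], [0, 1, 2], [0, 0, 1]]):
x' = 1 + -4 = -3
y' = 7 + 2 = 9
Result: (-3, 9)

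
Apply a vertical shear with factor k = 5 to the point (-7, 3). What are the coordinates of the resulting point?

Shear matrix for vertical shear with factor k = 5:
[[1, 0], [5, 1]]
Result: (-7, 3) → (-7, -32)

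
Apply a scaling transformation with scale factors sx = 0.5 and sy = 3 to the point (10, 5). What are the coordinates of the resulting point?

Scaling matrix:
[[0.50, 0], [0, 3]]
Result: (10 × 0.5, 5 × 3) = (5, 15)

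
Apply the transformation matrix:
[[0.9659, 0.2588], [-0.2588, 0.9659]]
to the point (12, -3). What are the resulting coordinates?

Matrix multiplication:
[[0.9659, 0.2588], [-0.2588, 0.9659]] × [12, -3]ᵀ
= [(0.9659)(12) + (0.2588)(-3), (-0.2588)(12) + (0.9659)(-3)]ᵀ
= [10.8144, -6.0033]ᵀ
Result: (10.8144, -6.0033)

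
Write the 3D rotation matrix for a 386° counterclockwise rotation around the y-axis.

Rotation matrix for counterclockwise 386° around y-axis:
cos(386°) = 0.8988, sin(386°) = 0.4384
Result: [[0.8988, 0, 0.4384], [0, 1, 0], [-0.4384, 0, 0.8988]]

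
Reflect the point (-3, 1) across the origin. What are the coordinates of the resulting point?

Reflection across origin: (-3, 1) → (3, -1)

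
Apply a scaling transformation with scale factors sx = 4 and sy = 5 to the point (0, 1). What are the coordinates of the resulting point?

Scaling matrix:
[[4, 0], [0, 5]]
Result: (0 × 4, 1 × 5) = (0, 5)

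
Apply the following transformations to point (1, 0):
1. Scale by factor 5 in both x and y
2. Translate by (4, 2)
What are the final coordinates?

Step 1: Scale (1, 0) by 5 → (5, 0)
Step 2: Translate by (4, 2) → (9, 2)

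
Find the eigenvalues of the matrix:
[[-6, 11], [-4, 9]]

Characteristic equation: det(A - λI) = 0
λ² - (trace)λ + (det) = 0
trace = -6 + 9 = 3, det = (-6)(9) - (11)(-4) = -10
λ² - (3)λ + (-10) = 0
λ = (3 ± √((3)² - 4·(-10))) / 2 = (3 ± √49) / 2
Solving: λ = -2, 5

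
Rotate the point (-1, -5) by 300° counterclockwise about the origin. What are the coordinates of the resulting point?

Rotation matrix for 300°: [[cos 300°, -sin 300°], [sin 300°, cos 300°]] ≈ [[0.500000, 0.866025], [-0.866025, 0.500000]]
[[0.500000, 0.866025], [-0.866025, 0.500000]] × [-1, -5]ᵀ ≈ [-4.8301, -1.6340]ᵀ
Result: (-4.8301, -1.6340)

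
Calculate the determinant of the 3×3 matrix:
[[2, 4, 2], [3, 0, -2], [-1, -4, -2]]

Expansion along first row:
det = 2·det([[0,-2],[-4,-2]]) - 4·det([[3,-2],[-1,-2]]) + 2·det([[3,0],[-1,-4]])
    = 2·(0·-2 - -2·-4) - 4·(3·-2 - -2·-1) + 2·(3·-4 - 0·-1)
    = 2·-8 - 4·-8 + 2·-12
    = -16 + 32 + -24 = -8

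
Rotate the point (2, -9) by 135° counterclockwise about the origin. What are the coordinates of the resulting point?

Rotation matrix for 135°: [[cos 135°, -sin 135°], [sin 135°, cos 135°]] ≈ [[-0.707107, -0.707107], [0.707107, -0.707107]]
[[-0.707107, -0.707107], [0.707107, -0.707107]] × [2, -9]ᵀ ≈ [4.9497, 7.7782]ᵀ
Result: (4.9497, 7.7782)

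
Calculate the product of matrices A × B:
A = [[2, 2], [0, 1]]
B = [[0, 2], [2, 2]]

Matrix multiplication:
C[0][0] = 2×0 + 2×2 = 4
C[0][1] = 2×2 + 2×2 = 8
C[1][0] = 0×0 + 1×2 = 2
C[1][1] = 0×2 + 1×2 = 2
Result: [[4, 8], [2, 2]]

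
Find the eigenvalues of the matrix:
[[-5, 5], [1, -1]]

Characteristic equation: det(A - λI) = 0
λ² - (trace)λ + (det) = 0
trace = -5 + -1 = -6, det = (-5)(-1) - (5)(1) = 0
λ² - (-6)λ + (0) = 0
λ = (-6 ± √((-6)² - 4·(0))) / 2 = (-6 ± √36) / 2
Solving: λ = -6, 0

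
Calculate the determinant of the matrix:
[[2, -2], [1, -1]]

For a 2×2 matrix [[a, b], [c, d]], det = ad - bc
det = (2)(-1) - (-2)(1) = -2 - -2 = 0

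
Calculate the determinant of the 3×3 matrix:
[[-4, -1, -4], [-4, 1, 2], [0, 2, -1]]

Expansion along first row:
det = -4·det([[1,2],[2,-1]]) - -1·det([[-4,2],[0,-1]]) + -4·det([[-4,1],[0,2]])
    = -4·(1·-1 - 2·2) - -1·(-4·-1 - 2·0) + -4·(-4·2 - 1·0)
    = -4·-5 - -1·4 + -4·-8
    = 20 + 4 + 32 = 56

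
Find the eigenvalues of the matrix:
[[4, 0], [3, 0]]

Characteristic equation: det(A - λI) = 0
λ² - (trace)λ + (det) = 0
trace = 4 + 0 = 4, det = (4)(0) - (0)(3) = 0
λ² - (4)λ + (0) = 0
λ = (4 ± √((4)² - 4·(0))) / 2 = (4 ± √16) / 2
Solving: λ = 0, 4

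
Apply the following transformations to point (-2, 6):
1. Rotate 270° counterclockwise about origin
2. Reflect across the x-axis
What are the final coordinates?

Step 1: Rotate 270° → (6, 2)
Step 2: Reflect across x-axis → (6, -2)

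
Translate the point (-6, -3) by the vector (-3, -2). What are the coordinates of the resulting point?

Translation by (-3, -2) (homogeneous matrix [[1, 0, -3], [0, 1, -2], [0, 0, 1]]):
x' = -6 + -3 = -9
y' = -3 + -2 = -5
Result: (-9, -5)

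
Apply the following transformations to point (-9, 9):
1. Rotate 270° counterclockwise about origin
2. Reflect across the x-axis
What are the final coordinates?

Step 1: Rotate 270° → (9, 9)
Step 2: Reflect across x-axis → (9, -9)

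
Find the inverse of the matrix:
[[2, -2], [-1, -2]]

For [[a,b],[c,d]], inverse = (1/det)·[[d,-b],[-c,a]]
det = (2)(-2) - (-2)(-1) = -4 - 2 = -6
Inverse = (1/-6)·[[-2, 2], [1, 2]]
= [[1/3, -1/3], [-1/6, -1/3]]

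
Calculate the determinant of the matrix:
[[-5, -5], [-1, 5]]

For a 2×2 matrix [[a, b], [c, d]], det = ad - bc
det = (-5)(5) - (-5)(-1) = -25 - 5 = -30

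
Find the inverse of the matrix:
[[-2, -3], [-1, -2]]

For [[a,b],[c,d]], inverse = (1/det)·[[d,-b],[-c,a]]
det = (-2)(-2) - (-3)(-1) = 4 - 3 = 1
Inverse = [[-2, 3], [1, -2]]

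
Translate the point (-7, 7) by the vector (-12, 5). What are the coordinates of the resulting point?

Translation by (-12, 5) (homogeneous matrix [[1, 0, -12], [0, 1, 5], [0, 0, 1]]):
x' = -7 + -12 = -19
y' = 7 + 5 = 12
Result: (-19, 12)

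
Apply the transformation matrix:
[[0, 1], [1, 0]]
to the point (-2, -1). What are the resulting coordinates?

Matrix multiplication:
[[0, 1], [1, 0]] × [-2, -1]ᵀ
= [(0)(-2) + (1)(-1), (1)(-2) + (0)(-1)]ᵀ
= [-1, -2]ᵀ
Result: (-1, -2)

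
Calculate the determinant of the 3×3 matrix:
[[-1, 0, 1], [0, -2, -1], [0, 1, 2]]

Expansion along first row:
det = -1·det([[-2,-1],[1,2]]) - 0·det([[0,-1],[0,2]]) + 1·det([[0,-2],[0,1]])
    = -1·(-2·2 - -1·1) - 0·(0·2 - -1·0) + 1·(0·1 - -2·0)
    = -1·-3 - 0·0 + 1·0
    = 3 + 0 + 0 = 3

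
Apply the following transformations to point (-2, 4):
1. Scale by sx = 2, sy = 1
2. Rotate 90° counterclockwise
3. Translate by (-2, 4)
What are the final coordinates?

Step 1: Scale → (-4, 4)
Step 2: Rotate 90° → (-4, -4)
Step 3: Translate → (-6, 0)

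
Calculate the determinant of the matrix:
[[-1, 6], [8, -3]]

For a 2×2 matrix [[a, b], [c, d]], det = ad - bc
det = (-1)(-3) - (6)(8) = 3 - 48 = -45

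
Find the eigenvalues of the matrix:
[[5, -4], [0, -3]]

Characteristic equation: det(A - λI) = 0
λ² - (trace)λ + (det) = 0
trace = 5 + -3 = 2, det = (5)(-3) - (-4)(0) = -15
λ² - (2)λ + (-15) = 0
λ = (2 ± √((2)² - 4·(-15))) / 2 = (2 ± √64) / 2
Solving: λ = -3, 5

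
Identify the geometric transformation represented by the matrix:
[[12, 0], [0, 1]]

This matrix represents: non-uniform scaling by sx = 12, sy = 1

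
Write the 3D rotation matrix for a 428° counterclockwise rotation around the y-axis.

Rotation matrix for counterclockwise 428° around y-axis:
cos(428°) = 0.3746, sin(428°) = 0.9272
Result: [[0.3746, 0, 0.9272], [0, 1, 0], [-0.9272, 0, 0.3746]]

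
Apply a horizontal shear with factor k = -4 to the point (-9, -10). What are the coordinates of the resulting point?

Shear matrix for horizontal shear with factor k = -4:
[[1, -4], [0, 1]]
Result: (-9, -10) → (31, -10)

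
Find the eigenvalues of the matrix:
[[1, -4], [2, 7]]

Characteristic equation: det(A - λI) = 0
λ² - (trace)λ + (det) = 0
trace = 1 + 7 = 8, det = (1)(7) - (-4)(2) = 15
λ² - (8)λ + (15) = 0
λ = (8 ± √((8)² - 4·(15))) / 2 = (8 ± √4) / 2
Solving: λ = 3, 5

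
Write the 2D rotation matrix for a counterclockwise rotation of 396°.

Rotation matrix formula: [[cos θ, -sin θ], [sin θ, cos θ]]
For θ = 396°:
cos(396°) = 0.8090
sin(396°) = 0.5878
Result: [[0.8090, -0.5878], [0.5878, 0.8090]]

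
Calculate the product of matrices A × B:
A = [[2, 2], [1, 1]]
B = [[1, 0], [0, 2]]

Matrix multiplication:
C[0][0] = 2×1 + 2×0 = 2
C[0][1] = 2×0 + 2×2 = 4
C[1][0] = 1×1 + 1×0 = 1
C[1][1] = 1×0 + 1×2 = 2
Result: [[2, 4], [1, 2]]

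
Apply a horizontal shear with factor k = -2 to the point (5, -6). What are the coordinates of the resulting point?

Shear matrix for horizontal shear with factor k = -2:
[[1, -2], [0, 1]]
Result: (5, -6) → (17, -6)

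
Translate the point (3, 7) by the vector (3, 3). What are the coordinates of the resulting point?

Translation by (3, 3) (homogeneous matrix [[1, 0, 3], [0, 1, 3], [0, 0, 1]]):
x' = 3 + 3 = 6
y' = 7 + 3 = 10
Result: (6, 10)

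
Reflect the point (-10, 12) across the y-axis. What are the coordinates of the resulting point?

Reflection across y-axis: (-10, 12) → (10, 12)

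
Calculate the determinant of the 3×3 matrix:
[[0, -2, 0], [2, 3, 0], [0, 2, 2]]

Expansion along first row:
det = 0·det([[3,0],[2,2]]) - -2·det([[2,0],[0,2]]) + 0·det([[2,3],[0,2]])
    = 0·(3·2 - 0·2) - -2·(2·2 - 0·0) + 0·(2·2 - 3·0)
    = 0·6 - -2·4 + 0·4
    = 0 + 8 + 0 = 8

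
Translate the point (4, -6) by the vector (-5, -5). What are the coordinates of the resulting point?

Translation by (-5, -5) (homogeneous matrix [[1, 0, -5], [0, 1, -5], [0, 0, 1]]):
x' = 4 + -5 = -1
y' = -6 + -5 = -11
Result: (-1, -11)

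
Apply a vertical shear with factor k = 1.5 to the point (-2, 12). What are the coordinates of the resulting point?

Shear matrix for vertical shear with factor k = 1.5:
[[1, 0], [1.50, 1]]
Result: (-2, 12) → (-2, 9)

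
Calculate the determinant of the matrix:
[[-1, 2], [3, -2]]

For a 2×2 matrix [[a, b], [c, d]], det = ad - bc
det = (-1)(-2) - (2)(3) = 2 - 6 = -4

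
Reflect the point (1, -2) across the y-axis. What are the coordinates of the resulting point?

Reflection across y-axis: (1, -2) → (-1, -2)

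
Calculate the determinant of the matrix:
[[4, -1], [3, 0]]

For a 2×2 matrix [[a, b], [c, d]], det = ad - bc
det = (4)(0) - (-1)(3) = 0 - -3 = 3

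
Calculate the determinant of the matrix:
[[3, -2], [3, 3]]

For a 2×2 matrix [[a, b], [c, d]], det = ad - bc
det = (3)(3) - (-2)(3) = 9 - -6 = 15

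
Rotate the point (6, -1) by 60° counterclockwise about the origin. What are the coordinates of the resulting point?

Rotation matrix for 60°: [[cos 60°, -sin 60°], [sin 60°, cos 60°]] ≈ [[0.500000, -0.866025], [0.866025, 0.500000]]
[[0.500000, -0.866025], [0.866025, 0.500000]] × [6, -1]ᵀ ≈ [3.8660, 4.6962]ᵀ
Result: (3.8660, 4.6962)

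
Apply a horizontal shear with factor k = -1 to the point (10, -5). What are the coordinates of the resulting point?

Shear matrix for horizontal shear with factor k = -1:
[[1, -1], [0, 1]]
Result: (10, -5) → (15, -5)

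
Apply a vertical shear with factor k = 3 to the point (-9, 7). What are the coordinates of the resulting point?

Shear matrix for vertical shear with factor k = 3:
[[1, 0], [3, 1]]
Result: (-9, 7) → (-9, -20)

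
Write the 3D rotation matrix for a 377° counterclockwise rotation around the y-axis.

Rotation matrix for counterclockwise 377° around y-axis:
cos(377°) = 0.9563, sin(377°) = 0.2924
Result: [[0.9563, 0, 0.2924], [0, 1, 0], [-0.2924, 0, 0.9563]]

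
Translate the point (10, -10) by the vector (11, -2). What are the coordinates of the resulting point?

Translation by (11, -2) (homogeneous matrix [[1, 0, 11], [0, 1, -2], [0, 0, 1]]):
x' = 10 + 11 = 21
y' = -10 + -2 = -12
Result: (21, -12)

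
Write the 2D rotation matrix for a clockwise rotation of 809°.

Rotation matrix formula: [[cos θ, -sin θ], [sin θ, cos θ]]
A clockwise rotation by 809° is equivalent to a counterclockwise rotation by -809°.
For θ = -809°:
cos(-809°) = 0.0175
sin(-809°) = -0.9998
Result: [[0.0175, 0.9998], [-0.9998, 0.0175]]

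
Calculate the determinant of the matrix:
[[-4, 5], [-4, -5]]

For a 2×2 matrix [[a, b], [c, d]], det = ad - bc
det = (-4)(-5) - (5)(-4) = 20 - -20 = 40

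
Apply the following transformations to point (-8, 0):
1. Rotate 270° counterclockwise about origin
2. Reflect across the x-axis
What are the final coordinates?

Step 1: Rotate 270° → (0, 8)
Step 2: Reflect across x-axis → (0, -8)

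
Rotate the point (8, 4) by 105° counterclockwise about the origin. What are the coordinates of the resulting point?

Rotation matrix for 105°: [[cos 105°, -sin 105°], [sin 105°, cos 105°]] ≈ [[-0.258819, -0.965926], [0.965926, -0.258819]]
[[-0.258819, -0.965926], [0.965926, -0.258819]] × [8, 4]ᵀ ≈ [-5.9343, 6.6921]ᵀ
Result: (-5.9343, 6.6921)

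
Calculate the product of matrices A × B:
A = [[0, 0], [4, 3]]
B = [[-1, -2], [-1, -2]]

Matrix multiplication:
C[0][0] = 0×-1 + 0×-1 = 0
C[0][1] = 0×-2 + 0×-2 = 0
C[1][0] = 4×-1 + 3×-1 = -7
C[1][1] = 4×-2 + 3×-2 = -14
Result: [[0, 0], [-7, -14]]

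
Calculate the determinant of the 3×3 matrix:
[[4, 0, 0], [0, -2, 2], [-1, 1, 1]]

Expansion along first row:
det = 4·det([[-2,2],[1,1]]) - 0·det([[0,2],[-1,1]]) + 0·det([[0,-2],[-1,1]])
    = 4·(-2·1 - 2·1) - 0·(0·1 - 2·-1) + 0·(0·1 - -2·-1)
    = 4·-4 - 0·2 + 0·-2
    = -16 + 0 + 0 = -16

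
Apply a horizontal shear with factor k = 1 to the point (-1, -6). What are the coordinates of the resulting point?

Shear matrix for horizontal shear with factor k = 1:
[[1, 1], [0, 1]]
Result: (-1, -6) → (-7, -6)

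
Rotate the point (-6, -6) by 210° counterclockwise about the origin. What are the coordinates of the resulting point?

Rotation matrix for 210°: [[cos 210°, -sin 210°], [sin 210°, cos 210°]] ≈ [[-0.866025, 0.500000], [-0.500000, -0.866025]]
[[-0.866025, 0.500000], [-0.500000, -0.866025]] × [-6, -6]ᵀ ≈ [2.1962, 8.1962]ᵀ
Result: (2.1962, 8.1962)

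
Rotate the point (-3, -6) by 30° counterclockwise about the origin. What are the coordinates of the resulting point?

Rotation matrix for 30°: [[cos 30°, -sin 30°], [sin 30°, cos 30°]] ≈ [[0.866025, -0.500000], [0.500000, 0.866025]]
[[0.866025, -0.500000], [0.500000, 0.866025]] × [-3, -6]ᵀ ≈ [0.4019, -6.6962]ᵀ
Result: (0.4019, -6.6962)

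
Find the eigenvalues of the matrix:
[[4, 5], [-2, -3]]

Characteristic equation: det(A - λI) = 0
λ² - (trace)λ + (det) = 0
trace = 4 + -3 = 1, det = (4)(-3) - (5)(-2) = -2
λ² - (1)λ + (-2) = 0
λ = (1 ± √((1)² - 4·(-2))) / 2 = (1 ± √9) / 2
Solving: λ = -1, 2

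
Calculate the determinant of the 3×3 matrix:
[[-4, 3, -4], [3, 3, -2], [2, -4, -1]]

Expansion along first row:
det = -4·det([[3,-2],[-4,-1]]) - 3·det([[3,-2],[2,-1]]) + -4·det([[3,3],[2,-4]])
    = -4·(3·-1 - -2·-4) - 3·(3·-1 - -2·2) + -4·(3·-4 - 3·2)
    = -4·-11 - 3·1 + -4·-18
    = 44 + -3 + 72 = 113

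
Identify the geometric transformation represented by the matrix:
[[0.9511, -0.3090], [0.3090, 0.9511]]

This matrix represents: rotation by 18° counterclockwise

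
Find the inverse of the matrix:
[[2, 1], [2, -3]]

For [[a,b],[c,d]], inverse = (1/det)·[[d,-b],[-c,a]]
det = (2)(-3) - (1)(2) = -6 - 2 = -8
Inverse = (1/-8)·[[-3, -1], [-2, 2]]
= [[3/8, 1/8], [1/4, -1/4]]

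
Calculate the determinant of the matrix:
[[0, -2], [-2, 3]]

For a 2×2 matrix [[a, b], [c, d]], det = ad - bc
det = (0)(3) - (-2)(-2) = 0 - 4 = -4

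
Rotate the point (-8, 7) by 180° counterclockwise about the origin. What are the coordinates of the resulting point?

Rotation matrix for 180°: [[cos 180°, -sin 180°], [sin 180°, cos 180°]] = [[-1, 0], [0, -1]]
[[-1, 0], [0, -1]] × [-8, 7]ᵀ = [8, -7]ᵀ
Result: (8, -7)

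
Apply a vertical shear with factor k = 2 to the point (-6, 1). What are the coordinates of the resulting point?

Shear matrix for vertical shear with factor k = 2:
[[1, 0], [2, 1]]
Result: (-6, 1) → (-6, -11)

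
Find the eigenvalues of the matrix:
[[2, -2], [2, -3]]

Characteristic equation: det(A - λI) = 0
λ² - (trace)λ + (det) = 0
trace = 2 + -3 = -1, det = (2)(-3) - (-2)(2) = -2
λ² - (-1)λ + (-2) = 0
λ = (-1 ± √((-1)² - 4·(-2))) / 2 = (-1 ± √9) / 2
Solving: λ = -2, 1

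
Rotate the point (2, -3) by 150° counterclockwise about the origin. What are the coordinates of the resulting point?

Rotation matrix for 150°: [[cos 150°, -sin 150°], [sin 150°, cos 150°]] ≈ [[-0.866025, -0.500000], [0.500000, -0.866025]]
[[-0.866025, -0.500000], [0.500000, -0.866025]] × [2, -3]ᵀ ≈ [-0.2321, 3.5981]ᵀ
Result: (-0.2321, 3.5981)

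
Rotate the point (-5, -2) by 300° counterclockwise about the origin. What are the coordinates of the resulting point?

Rotation matrix for 300°: [[cos 300°, -sin 300°], [sin 300°, cos 300°]] ≈ [[0.500000, 0.866025], [-0.866025, 0.500000]]
[[0.500000, 0.866025], [-0.866025, 0.500000]] × [-5, -2]ᵀ ≈ [-4.2321, 3.3301]ᵀ
Result: (-4.2321, 3.3301)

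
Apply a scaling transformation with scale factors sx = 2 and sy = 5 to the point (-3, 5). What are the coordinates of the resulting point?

Scaling matrix:
[[2, 0], [0, 5]]
Result: (-3 × 2, 5 × 5) = (-6, 25)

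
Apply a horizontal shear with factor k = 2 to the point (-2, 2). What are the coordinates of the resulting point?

Shear matrix for horizontal shear with factor k = 2:
[[1, 2], [0, 1]]
Result: (-2, 2) → (2, 2)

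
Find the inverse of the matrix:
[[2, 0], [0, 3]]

For [[a,b],[c,d]], inverse = (1/det)·[[d,-b],[-c,a]]
det = (2)(3) - (0)(0) = 6 - 0 = 6
Inverse = (1/6)·[[3, 0], [0, 2]]
= [[1/2, 0], [0, 1/3]]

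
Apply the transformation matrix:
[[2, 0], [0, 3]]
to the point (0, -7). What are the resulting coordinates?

Matrix multiplication:
[[2, 0], [0, 3]] × [0, -7]ᵀ
= [(2)(0) + (0)(-7), (0)(0) + (3)(-7)]ᵀ
= [0, -21]ᵀ
Result: (0, -21)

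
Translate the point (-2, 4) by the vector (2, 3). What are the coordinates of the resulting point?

Translation by (2, 3) (homogeneous matrix [[1, 0, 2], [0, 1, 3], [0, 0, 1]]):
x' = -2 + 2 = 0
y' = 4 + 3 = 7
Result: (0, 7)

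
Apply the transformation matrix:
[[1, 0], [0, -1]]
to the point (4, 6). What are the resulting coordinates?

Matrix multiplication:
[[1, 0], [0, -1]] × [4, 6]ᵀ
= [(1)(4) + (0)(6), (0)(4) + (-1)(6)]ᵀ
= [4, -6]ᵀ
Result: (4, -6)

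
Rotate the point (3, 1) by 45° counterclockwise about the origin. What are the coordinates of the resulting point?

Rotation matrix for 45°: [[cos 45°, -sin 45°], [sin 45°, cos 45°]] ≈ [[0.707107, -0.707107], [0.707107, 0.707107]]
[[0.707107, -0.707107], [0.707107, 0.707107]] × [3, 1]ᵀ ≈ [1.4142, 2.8284]ᵀ
Result: (1.4142, 2.8284)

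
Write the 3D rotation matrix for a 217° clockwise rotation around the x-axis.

Rotation matrix for clockwise 217° around x-axis:
A clockwise rotation by 217° is a counterclockwise rotation by -217°.
cos(-217°) = -0.7986, sin(-217°) = 0.6018
Result: [[1, 0, 0], [0, -0.7986, -0.6018], [0, 0.6018, -0.7986]]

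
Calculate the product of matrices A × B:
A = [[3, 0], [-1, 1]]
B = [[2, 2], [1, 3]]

Matrix multiplication:
C[0][0] = 3×2 + 0×1 = 6
C[0][1] = 3×2 + 0×3 = 6
C[1][0] = -1×2 + 1×1 = -1
C[1][1] = -1×2 + 1×3 = 1
Result: [[6, 6], [-1, 1]]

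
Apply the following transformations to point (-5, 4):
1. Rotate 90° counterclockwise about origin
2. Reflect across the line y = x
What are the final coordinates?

Step 1: Rotate 90° → (-4, -5)
Step 2: Reflect across line y = x → (-5, -4)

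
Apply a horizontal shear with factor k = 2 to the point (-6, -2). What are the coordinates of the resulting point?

Shear matrix for horizontal shear with factor k = 2:
[[1, 2], [0, 1]]
Result: (-6, -2) → (-10, -2)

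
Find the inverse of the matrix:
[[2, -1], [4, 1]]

For [[a,b],[c,d]], inverse = (1/det)·[[d,-b],[-c,a]]
det = (2)(1) - (-1)(4) = 2 - -4 = 6
Inverse = (1/6)·[[1, 1], [-4, 2]]
= [[1/6, 1/6], [-2/3, 1/3]]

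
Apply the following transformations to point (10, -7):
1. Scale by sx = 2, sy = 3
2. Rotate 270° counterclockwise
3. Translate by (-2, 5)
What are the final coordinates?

Step 1: Scale → (20, -21)
Step 2: Rotate 270° → (-21, -20)
Step 3: Translate → (-23, -15)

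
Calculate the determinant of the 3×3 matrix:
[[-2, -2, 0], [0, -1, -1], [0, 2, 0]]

Expansion along first row:
det = -2·det([[-1,-1],[2,0]]) - -2·det([[0,-1],[0,0]]) + 0·det([[0,-1],[0,2]])
    = -2·(-1·0 - -1·2) - -2·(0·0 - -1·0) + 0·(0·2 - -1·0)
    = -2·2 - -2·0 + 0·0
    = -4 + 0 + 0 = -4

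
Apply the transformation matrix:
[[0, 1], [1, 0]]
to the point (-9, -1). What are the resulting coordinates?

Matrix multiplication:
[[0, 1], [1, 0]] × [-9, -1]ᵀ
= [(0)(-9) + (1)(-1), (1)(-9) + (0)(-1)]ᵀ
= [-1, -9]ᵀ
Result: (-1, -9)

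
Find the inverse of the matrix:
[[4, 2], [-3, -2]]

For [[a,b],[c,d]], inverse = (1/det)·[[d,-b],[-c,a]]
det = (4)(-2) - (2)(-3) = -8 - -6 = -2
Inverse = (1/-2)·[[-2, -2], [3, 4]]
= [[1, 1], [-3/2, -2]]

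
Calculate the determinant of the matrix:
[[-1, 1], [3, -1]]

For a 2×2 matrix [[a, b], [c, d]], det = ad - bc
det = (-1)(-1) - (1)(3) = 1 - 3 = -2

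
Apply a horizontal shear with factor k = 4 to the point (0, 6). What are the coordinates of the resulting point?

Shear matrix for horizontal shear with factor k = 4:
[[1, 4], [0, 1]]
Result: (0, 6) → (24, 6)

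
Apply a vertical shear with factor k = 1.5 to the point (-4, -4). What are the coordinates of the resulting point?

Shear matrix for vertical shear with factor k = 1.5:
[[1, 0], [1.50, 1]]
Result: (-4, -4) → (-4, -10)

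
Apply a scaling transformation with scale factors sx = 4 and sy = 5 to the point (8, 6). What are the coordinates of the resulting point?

Scaling matrix:
[[4, 0], [0, 5]]
Result: (8 × 4, 6 × 5) = (32, 30)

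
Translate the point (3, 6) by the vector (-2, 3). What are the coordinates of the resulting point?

Translation by (-2, 3) (homogeneous matrix [[1, 0, -2], [0, 1, 3], [0, 0, 1]]):
x' = 3 + -2 = 1
y' = 6 + 3 = 9
Result: (1, 9)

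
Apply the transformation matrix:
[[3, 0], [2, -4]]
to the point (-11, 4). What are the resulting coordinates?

Matrix multiplication:
[[3, 0], [2, -4]] × [-11, 4]ᵀ
= [(3)(-11) + (0)(4), (2)(-11) + (-4)(4)]ᵀ
= [-33, -38]ᵀ
Result: (-33, -38)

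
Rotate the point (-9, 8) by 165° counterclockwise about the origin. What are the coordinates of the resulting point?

Rotation matrix for 165°: [[cos 165°, -sin 165°], [sin 165°, cos 165°]] ≈ [[-0.965926, -0.258819], [0.258819, -0.965926]]
[[-0.965926, -0.258819], [0.258819, -0.965926]] × [-9, 8]ᵀ ≈ [6.6228, -10.0568]ᵀ
Result: (6.6228, -10.0568)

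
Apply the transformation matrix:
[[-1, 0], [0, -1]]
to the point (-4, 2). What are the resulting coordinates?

Matrix multiplication:
[[-1, 0], [0, -1]] × [-4, 2]ᵀ
= [(-1)(-4) + (0)(2), (0)(-4) + (-1)(2)]ᵀ
= [4, -2]ᵀ
Result: (4, -2)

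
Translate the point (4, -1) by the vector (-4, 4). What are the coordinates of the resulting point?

Translation by (-4, 4) (homogeneous matrix [[1, 0, -4], [0, 1, 4], [0, 0, 1]]):
x' = 4 + -4 = 0
y' = -1 + 4 = 3
Result: (0, 3)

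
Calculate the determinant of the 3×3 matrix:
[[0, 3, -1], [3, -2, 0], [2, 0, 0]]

Expansion along first row:
det = 0·det([[-2,0],[0,0]]) - 3·det([[3,0],[2,0]]) + -1·det([[3,-2],[2,0]])
    = 0·(-2·0 - 0·0) - 3·(3·0 - 0·2) + -1·(3·0 - -2·2)
    = 0·0 - 3·0 + -1·4
    = 0 + 0 + -4 = -4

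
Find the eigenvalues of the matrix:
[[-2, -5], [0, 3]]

Characteristic equation: det(A - λI) = 0
λ² - (trace)λ + (det) = 0
trace = -2 + 3 = 1, det = (-2)(3) - (-5)(0) = -6
λ² - (1)λ + (-6) = 0
λ = (1 ± √((1)² - 4·(-6))) / 2 = (1 ± √25) / 2
Solving: λ = -2, 3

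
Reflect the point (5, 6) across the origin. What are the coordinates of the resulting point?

Reflection across origin: (5, 6) → (-5, -6)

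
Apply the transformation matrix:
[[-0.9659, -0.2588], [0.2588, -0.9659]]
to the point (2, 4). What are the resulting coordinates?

Matrix multiplication:
[[-0.9659, -0.2588], [0.2588, -0.9659]] × [2, 4]ᵀ
= [(-0.9659)(2) + (-0.2588)(4), (0.2588)(2) + (-0.9659)(4)]ᵀ
= [-2.9670, -3.3460]ᵀ
Result: (-2.9670, -3.3460)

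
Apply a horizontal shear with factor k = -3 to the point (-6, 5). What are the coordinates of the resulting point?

Shear matrix for horizontal shear with factor k = -3:
[[1, -3], [0, 1]]
Result: (-6, 5) → (-21, 5)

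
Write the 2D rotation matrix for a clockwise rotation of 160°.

Rotation matrix formula: [[cos θ, -sin θ], [sin θ, cos θ]]
A clockwise rotation by 160° is equivalent to a counterclockwise rotation by -160°.
For θ = -160°:
cos(-160°) = -0.9397
sin(-160°) = -0.3420
Result: [[-0.9397, 0.3420], [-0.3420, -0.9397]]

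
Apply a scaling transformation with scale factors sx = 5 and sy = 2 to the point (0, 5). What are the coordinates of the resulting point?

Scaling matrix:
[[5, 0], [0, 2]]
Result: (0 × 5, 5 × 2) = (0, 10)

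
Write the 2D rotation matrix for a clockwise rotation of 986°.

Rotation matrix formula: [[cos θ, -sin θ], [sin θ, cos θ]]
A clockwise rotation by 986° is equivalent to a counterclockwise rotation by -986°.
For θ = -986°:
cos(-986°) = -0.0698
sin(-986°) = 0.9976
Result: [[-0.0698, -0.9976], [0.9976, -0.0698]]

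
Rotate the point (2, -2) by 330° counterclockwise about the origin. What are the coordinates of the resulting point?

Rotation matrix for 330°: [[cos 330°, -sin 330°], [sin 330°, cos 330°]] ≈ [[0.866025, 0.500000], [-0.500000, 0.866025]]
[[0.866025, 0.500000], [-0.500000, 0.866025]] × [2, -2]ᵀ ≈ [0.7321, -2.7321]ᵀ
Result: (0.7321, -2.7321)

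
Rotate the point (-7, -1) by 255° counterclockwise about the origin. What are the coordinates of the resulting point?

Rotation matrix for 255°: [[cos 255°, -sin 255°], [sin 255°, cos 255°]] ≈ [[-0.258819, 0.965926], [-0.965926, -0.258819]]
[[-0.258819, 0.965926], [-0.965926, -0.258819]] × [-7, -1]ᵀ ≈ [0.8458, 7.0203]ᵀ
Result: (0.8458, 7.0203)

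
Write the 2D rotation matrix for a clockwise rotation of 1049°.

Rotation matrix formula: [[cos θ, -sin θ], [sin θ, cos θ]]
A clockwise rotation by 1049° is equivalent to a counterclockwise rotation by -1049°.
For θ = -1049°:
cos(-1049°) = 0.8572
sin(-1049°) = 0.5150
Result: [[0.8572, -0.5150], [0.5150, 0.8572]]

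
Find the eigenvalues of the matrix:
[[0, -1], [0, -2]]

Characteristic equation: det(A - λI) = 0
λ² - (trace)λ + (det) = 0
trace = 0 + -2 = -2, det = (0)(-2) - (-1)(0) = 0
λ² - (-2)λ + (0) = 0
λ = (-2 ± √((-2)² - 4·(0))) / 2 = (-2 ± √4) / 2
Solving: λ = -2, 0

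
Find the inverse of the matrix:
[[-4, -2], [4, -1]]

For [[a,b],[c,d]], inverse = (1/det)·[[d,-b],[-c,a]]
det = (-4)(-1) - (-2)(4) = 4 - -8 = 12
Inverse = (1/12)·[[-1, 2], [-4, -4]]
= [[-1/12, 1/6], [-1/3, -1/3]]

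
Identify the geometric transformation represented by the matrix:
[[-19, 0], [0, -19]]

This matrix represents: uniform scaling by factor -19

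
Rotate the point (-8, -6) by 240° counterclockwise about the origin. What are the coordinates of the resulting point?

Rotation matrix for 240°: [[cos 240°, -sin 240°], [sin 240°, cos 240°]] ≈ [[-0.500000, 0.866025], [-0.866025, -0.500000]]
[[-0.500000, 0.866025], [-0.866025, -0.500000]] × [-8, -6]ᵀ ≈ [-1.1962, 9.9282]ᵀ
Result: (-1.1962, 9.9282)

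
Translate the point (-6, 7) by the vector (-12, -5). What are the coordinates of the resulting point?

Translation by (-12, -5) (homogeneous matrix [[1, 0, -12], [0, 1, -5], [0, 0, 1]]):
x' = -6 + -12 = -18
y' = 7 + -5 = 2
Result: (-18, 2)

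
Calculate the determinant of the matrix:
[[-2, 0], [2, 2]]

For a 2×2 matrix [[a, b], [c, d]], det = ad - bc
det = (-2)(2) - (0)(2) = -4 - 0 = -4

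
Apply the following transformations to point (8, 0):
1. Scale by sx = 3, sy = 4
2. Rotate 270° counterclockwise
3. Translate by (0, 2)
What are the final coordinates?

Step 1: Scale → (24, 0)
Step 2: Rotate 270° → (0, -24)
Step 3: Translate → (0, -22)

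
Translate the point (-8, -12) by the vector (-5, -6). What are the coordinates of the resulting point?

Translation by (-5, -6) (homogeneous matrix [[1, 0, -5], [0, 1, -6], [0, 0, 1]]):
x' = -8 + -5 = -13
y' = -12 + -6 = -18
Result: (-13, -18)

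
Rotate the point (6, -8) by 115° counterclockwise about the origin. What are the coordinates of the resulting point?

Rotation matrix for 115°: [[cos 115°, -sin 115°], [sin 115°, cos 115°]] ≈ [[-0.422618, -0.906308], [0.906308, -0.422618]]
[[-0.422618, -0.906308], [0.906308, -0.422618]] × [6, -8]ᵀ ≈ [4.7148, 8.8188]ᵀ
Result: (4.7148, 8.8188)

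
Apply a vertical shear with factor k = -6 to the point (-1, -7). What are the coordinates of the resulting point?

Shear matrix for vertical shear with factor k = -6:
[[1, 0], [-6, 1]]
Result: (-1, -7) → (-1, -1)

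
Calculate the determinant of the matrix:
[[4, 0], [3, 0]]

For a 2×2 matrix [[a, b], [c, d]], det = ad - bc
det = (4)(0) - (0)(3) = 0 - 0 = 0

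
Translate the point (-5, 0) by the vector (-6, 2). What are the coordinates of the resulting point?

Translation by (-6, 2) (homogeneous matrix [[1, 0, -6], [0, 1, 2], [0, 0, 1]]):
x' = -5 + -6 = -11
y' = 0 + 2 = 2
Result: (-11, 2)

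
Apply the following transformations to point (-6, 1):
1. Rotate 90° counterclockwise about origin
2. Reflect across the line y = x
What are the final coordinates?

Step 1: Rotate 90° → (-1, -6)
Step 2: Reflect across line y = x → (-6, -1)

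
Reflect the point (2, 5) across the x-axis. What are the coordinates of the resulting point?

Reflection across x-axis: (2, 5) → (2, -5)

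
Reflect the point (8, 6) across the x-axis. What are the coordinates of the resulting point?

Reflection across x-axis: (8, 6) → (8, -6)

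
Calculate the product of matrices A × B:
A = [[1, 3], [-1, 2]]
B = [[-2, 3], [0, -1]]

Matrix multiplication:
C[0][0] = 1×-2 + 3×0 = -2
C[0][1] = 1×3 + 3×-1 = 0
C[1][0] = -1×-2 + 2×0 = 2
C[1][1] = -1×3 + 2×-1 = -5
Result: [[-2, 0], [2, -5]]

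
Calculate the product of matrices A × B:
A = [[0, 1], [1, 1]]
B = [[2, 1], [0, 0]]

Matrix multiplication:
C[0][0] = 0×2 + 1×0 = 0
C[0][1] = 0×1 + 1×0 = 0
C[1][0] = 1×2 + 1×0 = 2
C[1][1] = 1×1 + 1×0 = 1
Result: [[0, 0], [2, 1]]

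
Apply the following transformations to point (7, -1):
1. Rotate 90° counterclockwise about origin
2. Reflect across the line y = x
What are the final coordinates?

Step 1: Rotate 90° → (1, 7)
Step 2: Reflect across line y = x → (7, 1)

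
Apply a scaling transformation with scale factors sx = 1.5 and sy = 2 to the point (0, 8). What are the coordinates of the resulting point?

Scaling matrix:
[[1.50, 0], [0, 2]]
Result: (0 × 1.5, 8 × 2) = (0, 16)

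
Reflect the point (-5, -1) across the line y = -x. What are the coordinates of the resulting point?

Reflection across line y = -x: (-5, -1) → (1, 5)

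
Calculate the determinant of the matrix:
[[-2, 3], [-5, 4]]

For a 2×2 matrix [[a, b], [c, d]], det = ad - bc
det = (-2)(4) - (3)(-5) = -8 - -15 = 7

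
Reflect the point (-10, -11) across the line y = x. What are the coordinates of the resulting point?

Reflection across line y = x: (-10, -11) → (-11, -10)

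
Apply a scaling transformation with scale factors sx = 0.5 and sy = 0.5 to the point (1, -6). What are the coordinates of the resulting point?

Scaling matrix:
[[0.50, 0], [0, 0.50]]
Result: (1 × 0.5, -6 × 0.5) = (0.5, -3)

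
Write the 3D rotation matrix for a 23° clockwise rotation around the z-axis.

Rotation matrix for clockwise 23° around z-axis:
A clockwise rotation by 23° is a counterclockwise rotation by -23°.
cos(-23°) = 0.9205, sin(-23°) = -0.3907
Result: [[0.9205, 0.3907, 0], [-0.3907, 0.9205, 0], [0, 0, 1]]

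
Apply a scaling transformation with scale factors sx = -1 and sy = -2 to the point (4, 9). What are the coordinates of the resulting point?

Scaling matrix:
[[-1, 0], [0, -2]]
Result: (4 × -1, 9 × -2) = (-4, -18)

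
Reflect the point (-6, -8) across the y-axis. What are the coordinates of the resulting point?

Reflection across y-axis: (-6, -8) → (6, -8)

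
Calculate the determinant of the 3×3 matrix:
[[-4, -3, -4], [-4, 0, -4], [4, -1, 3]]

Expansion along first row:
det = -4·det([[0,-4],[-1,3]]) - -3·det([[-4,-4],[4,3]]) + -4·det([[-4,0],[4,-1]])
    = -4·(0·3 - -4·-1) - -3·(-4·3 - -4·4) + -4·(-4·-1 - 0·4)
    = -4·-4 - -3·4 + -4·4
    = 16 + 12 + -16 = 12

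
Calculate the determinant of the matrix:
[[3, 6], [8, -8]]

For a 2×2 matrix [[a, b], [c, d]], det = ad - bc
det = (3)(-8) - (6)(8) = -24 - 48 = -72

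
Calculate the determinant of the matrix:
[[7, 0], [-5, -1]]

For a 2×2 matrix [[a, b], [c, d]], det = ad - bc
det = (7)(-1) - (0)(-5) = -7 - 0 = -7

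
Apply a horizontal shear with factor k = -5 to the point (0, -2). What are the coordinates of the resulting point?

Shear matrix for horizontal shear with factor k = -5:
[[1, -5], [0, 1]]
Result: (0, -2) → (10, -2)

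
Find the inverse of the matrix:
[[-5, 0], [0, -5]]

For [[a,b],[c,d]], inverse = (1/det)·[[d,-b],[-c,a]]
det = (-5)(-5) - (0)(0) = 25 - 0 = 25
Inverse = (1/25)·[[-5, 0], [0, -5]]
= [[-1/5, 0], [0, -1/5]]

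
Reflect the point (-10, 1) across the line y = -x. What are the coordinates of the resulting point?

Reflection across line y = -x: (-10, 1) → (-1, 10)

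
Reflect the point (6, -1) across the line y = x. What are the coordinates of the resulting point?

Reflection across line y = x: (6, -1) → (-1, 6)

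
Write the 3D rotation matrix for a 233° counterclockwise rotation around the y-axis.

Rotation matrix for counterclockwise 233° around y-axis:
cos(233°) = -0.6018, sin(233°) = -0.7986
Result: [[-0.6018, 0, -0.7986], [0, 1, 0], [0.7986, 0, -0.6018]]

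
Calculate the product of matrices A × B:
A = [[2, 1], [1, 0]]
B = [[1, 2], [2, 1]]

Matrix multiplication:
C[0][0] = 2×1 + 1×2 = 4
C[0][1] = 2×2 + 1×1 = 5
C[1][0] = 1×1 + 0×2 = 1
C[1][1] = 1×2 + 0×1 = 2
Result: [[4, 5], [1, 2]]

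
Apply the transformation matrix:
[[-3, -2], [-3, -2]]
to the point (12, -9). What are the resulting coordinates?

Matrix multiplication:
[[-3, -2], [-3, -2]] × [12, -9]ᵀ
= [(-3)(12) + (-2)(-9), (-3)(12) + (-2)(-9)]ᵀ
= [-18, -18]ᵀ
Result: (-18, -18)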